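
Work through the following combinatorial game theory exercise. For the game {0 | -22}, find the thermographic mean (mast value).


Game = {0 | -22}, a switch {a | b} with numbers a > b.
Its thermograph has left wall a - t and right wall b + t, which meet at t = (a - b)/2, where both equal (a + b)/2. So the mast (mean value) is at (a + b)/2.
Mean = (0 + (-22))/2 = -22/2 = -11

-11


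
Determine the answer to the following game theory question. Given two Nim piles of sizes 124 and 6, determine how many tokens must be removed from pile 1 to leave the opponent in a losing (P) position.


Piles: 124 and 6
Current XOR: 124 XOR 6 = 122 (non-zero, so this is an N-position).
To make the XOR zero, we need to find a move that balances the piles.
For pile 1 (size 124): target = 124 XOR 122 = 6
We reduce pile 1 from 124 to 6.
Tokens removed: 124 - 6 = 118
Verification: 6 XOR 6 = 0

118


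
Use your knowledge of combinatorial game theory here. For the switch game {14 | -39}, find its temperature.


The game is {14 | -39}, a switch {a | b} with numbers a > b.
Cooling {a | b} by t gives {a - t | b + t}, which stops being hot when a - t = b + t, i.e. at t = (a - b)/2. So the temperature of a switch is (a - b)/2.
Temperature = (Left option - Right option) / 2
= (14 - (-39)) / 2
= 53 / 2
= 53/2

53/2


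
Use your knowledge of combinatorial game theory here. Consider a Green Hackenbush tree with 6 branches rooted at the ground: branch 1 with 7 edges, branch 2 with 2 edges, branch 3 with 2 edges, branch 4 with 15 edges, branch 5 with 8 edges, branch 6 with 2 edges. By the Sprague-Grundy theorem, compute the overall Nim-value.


The tree has 6 branches from the ground vertex.
In Green Hackenbush, the Nim-value of a simple path of length k is k.
Branch 1: length 7, Nim-value = 7
Branch 2: length 2, Nim-value = 2
Branch 3: length 2, Nim-value = 2
Branch 4: length 15, Nim-value = 15
Branch 5: length 8, Nim-value = 8
Branch 6: length 2, Nim-value = 2
Total Nim-value = XOR of all branch values:
0 XOR 7 = 7
7 XOR 2 = 5
5 XOR 2 = 7
7 XOR 15 = 8
8 XOR 8 = 0
0 XOR 2 = 2
Nim-value of the tree = 2

2


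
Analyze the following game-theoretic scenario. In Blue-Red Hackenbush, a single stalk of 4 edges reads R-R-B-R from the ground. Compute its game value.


Edges (from ground): R-R-B-R
By Berlekamp's sign-expansion rule, a Blue-Red Hackenbush stalk has the value of the surreal number whose sign sequence is the edge sequence with B -> + and R -> -.
Sign sequence: --+-
Trace the sign expansion in the surreal number tree, starting from 0:
Edge 1: R (sign -) -> bounds (-inf, 0), value = -1
Edge 2: R (sign -) -> bounds (-inf, -1), value = -2
Edge 3: B (sign +) -> bounds (-2, -1), value = -3/2
Edge 4: R (sign -) -> bounds (-2, -3/2), value = -7/4
Game value = -7/4

-7/4


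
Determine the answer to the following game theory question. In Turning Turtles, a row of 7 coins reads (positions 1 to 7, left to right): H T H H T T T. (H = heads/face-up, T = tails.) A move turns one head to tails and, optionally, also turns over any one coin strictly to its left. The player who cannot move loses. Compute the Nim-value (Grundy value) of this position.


Coins: H T H H T T T
Key fact: a single head at position k behaves exactly like a Nim heap of size k (turning it to T and optionally flipping a coin at j < k corresponds to moving the heap from k to j, or to 0), and heads combine as a disjunctive sum (two heads at the same place would cancel, matching j XOR j = 0). So the Nim-value is the XOR of the 1-indexed positions of the heads.
Face-up positions (1-indexed): [1, 3, 4]
XOR 0 with 1: 0 XOR 1 = 1
XOR 1 with 3: 1 XOR 3 = 2
XOR 2 with 4: 2 XOR 4 = 6
Nim-value = 6

6


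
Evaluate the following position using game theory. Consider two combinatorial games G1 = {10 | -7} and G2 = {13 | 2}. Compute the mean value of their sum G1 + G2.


G1 = {10 | -7}, G2 = {13 | 2}
Each is a switch {a | b} with numbers a > b; its mean value is (a + b)/2, and mean value is additive over game sums: m(G1 + G2) = m(G1) + m(G2).
Mean of G1 = (10 + (-7))/2 = 3/2 = 3/2
Mean of G2 = (13 + (2))/2 = 15/2 = 15/2
Mean of G1 + G2 = 3/2 + 15/2 = 9

9


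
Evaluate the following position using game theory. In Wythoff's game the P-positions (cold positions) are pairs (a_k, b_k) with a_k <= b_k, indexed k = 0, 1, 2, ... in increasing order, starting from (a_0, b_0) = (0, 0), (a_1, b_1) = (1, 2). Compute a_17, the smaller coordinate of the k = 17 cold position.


By Wythoff's theorem, a_k = floor(k * phi) and b_k = floor(k * phi^2) = a_k + k, where phi = (1 + sqrt(5))/2 is the golden ratio.
phi = (1 + sqrt(5))/2 = 1.618034
k = 17
k * phi = 17 * 1.618034 = 27.506578
a_17 = floor(k * phi) = 27

27


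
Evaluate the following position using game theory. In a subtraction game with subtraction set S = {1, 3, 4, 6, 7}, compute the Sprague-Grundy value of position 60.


The subtraction set is S = {1, 3, 4, 6, 7}.
G(k) = mex{ G(k - s) : s in S, s <= k }. We compute iteratively: G(0) = 0.
G(1) = mex({0}) = 1
G(2) = mex({1}) = 0
G(3) = mex({0}) = 1
G(4) = mex({0, 1}) = 2
G(5) = mex({0, 1, 2}) = 3
G(6) = mex({0, 1, 3}) = 2
G(7) = mex({0, 1, 2}) = 3
G(8) = mex({0, 1, 2, 3}) = 4
G(9) = mex({0, 1, 2, 3, 4}) = 5
G(10) = mex({1, 2, 3, 5}) = 0
G(11) = mex({0, 2, 3, 4}) = 1
G(12) = mex({1, 2, 3, 4, 5}) = 0
G(13) = mex({0, 2, 3, 5}) = 1
G(14) = mex({0, 1, 3, 4}) = 2
G(15) = mex({0, 1, 2, 4, 5}) = 3
G(16) = mex({0, 1, 3, 5}) = 2
Observe that G(10)..G(16) = 0, 1, 0, 1, 2, 3, 2 repeats G(0)..G(6) = 0, 1, 0, 1, 2, 3, 2.
For k >= max(S) = 7, G(k) is determined by the previous 7 values G(k-7)..G(k-1); a window of 7 consecutive values has recurred shifted by 10, so by induction G(k + 10) = G(k) for all k >= 0: the sequence is periodic from the start with period 10.
One period: G(0..9) = 0, 1, 0, 1, 2, 3, 2, 3, 4, 5.
60 mod 10 = 0, so G(60) = G(0) = 0.

0


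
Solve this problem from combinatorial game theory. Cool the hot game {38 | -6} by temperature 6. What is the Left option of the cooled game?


Original game: {38 | -6} (a switch {a | b} with a > b).
Cooling by t (for t below the temperature (a - b)/2 = 22) taxes each move by t: {a | b} cooled by t is {a - t | b + t}.
Cooling amount: t = 6
Cooled Left option: 38 - 6 = 32
Cooled Right option: -6 + 6 = 0
Cooled game: {32 | 0}
Left option = 32

32


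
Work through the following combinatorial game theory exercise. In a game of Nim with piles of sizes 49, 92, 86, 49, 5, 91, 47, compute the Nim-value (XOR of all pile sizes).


We need the XOR (exclusive or) of all pile sizes.
After XOR-ing pile 1 (size 49): 0 XOR 49 = 49
After XOR-ing pile 2 (size 92): 49 XOR 92 = 109
After XOR-ing pile 3 (size 86): 109 XOR 86 = 59
After XOR-ing pile 4 (size 49): 59 XOR 49 = 10
After XOR-ing pile 5 (size 5): 10 XOR 5 = 15
After XOR-ing pile 6 (size 91): 15 XOR 91 = 84
After XOR-ing pile 7 (size 47): 84 XOR 47 = 123
The Nim-value of this position is 123.

123


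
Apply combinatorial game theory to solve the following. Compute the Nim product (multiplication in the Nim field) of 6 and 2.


Nim multiplication is bilinear over XOR: (u XOR v) * w = (u*w) XOR (v*w).
So we split each operand into its bit components and XOR the pairwise Nim products.
6 = 2 + 4 (as XOR of powers of 2).
2 = 2 (as XOR of powers of 2).
Using the standard Nim-product table on single bits:
  2*2 = 3,   2*4 = 8,   2*8 = 12,
  4*4 = 6,   4*8 = 11,  8*8 = 13,
and  1*x = x (identity), k*l = l*k (commutative).
Pairwise Nim products:
  2 * 2 = 3
  4 * 2 = 8
XOR them: 3 XOR 8 = 11.
Result: 6 * 2 = 11 (in Nim).

11


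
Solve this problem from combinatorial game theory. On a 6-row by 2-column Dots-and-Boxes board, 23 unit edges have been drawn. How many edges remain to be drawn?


Grid: 6 x 2 boxes, i.e. 7 rows and 3 columns of dots.
Horizontal edges: (rows + 1) * cols = 7 * 2 = 14
Vertical edges: rows * (cols + 1) = 6 * 3 = 18
Total edges: 14 + 18 = 32
Edges drawn: 23
Remaining: 32 - 23 = 9

9


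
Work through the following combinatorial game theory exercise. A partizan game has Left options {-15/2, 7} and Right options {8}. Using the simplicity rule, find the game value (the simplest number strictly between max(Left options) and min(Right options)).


Left options: {-15/2, 7}, max = 7
Right options: {8}, min = 8
All options are numbers and max(Left) < min(Right), so by the simplicity theorem the value is the simplest (earliest-born) number strictly between 7 and 8.
No integer lies strictly between 7 and 8, so the value is the dyadic rational m/2^k in the interval with the smallest k (then m odd); search k = 1, 2, ...:
Denominator 2: 15/2 lies strictly between 7 and 8 -- found.
The simplest number in the interval is 15/2.
Game value = 15/2

15/2


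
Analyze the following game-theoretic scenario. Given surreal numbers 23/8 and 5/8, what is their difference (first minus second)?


x = 23/8, y = 5/8
Converting to common denominator: 8
x = 23/8, y = 5/8
x - y = 23/8 - 5/8 = 9/4

9/4


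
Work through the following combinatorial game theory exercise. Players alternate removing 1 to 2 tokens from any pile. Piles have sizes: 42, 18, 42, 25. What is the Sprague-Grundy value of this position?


Subtraction set: {1, 2}
For this subtraction set, G(n) = n mod 3 (period = max + 1 = 3).
Pile 1 (size 42): G(42) = 42 mod 3 = 0
Pile 2 (size 18): G(18) = 18 mod 3 = 0
Pile 3 (size 42): G(42) = 42 mod 3 = 0
Pile 4 (size 25): G(25) = 25 mod 3 = 1
Total Grundy value = XOR of all: 0 XOR 0 XOR 0 XOR 1 = 1

1


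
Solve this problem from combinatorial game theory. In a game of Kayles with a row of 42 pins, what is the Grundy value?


Kayles: a move removes 1 or 2 adjacent pins from a contiguous row.
Removing pins from a row of k leaves two independent rows (a, b) with a + b = k - 1 (one pin) or a + b = k - 2 (two pins); an end removal gives a = 0.
By Sprague-Grundy, G(k) = mex{ G(a) XOR G(b) } over all these splits. G(0) = 0.
G(1): splits (0,0):0^0=0 -> mex({0}) = 1
G(2): splits (0,1):0^1=1 (0,0):0^0=0 -> mex({0, 1}) = 2
G(3): splits (0,2):0^2=2 (1,1):1^1=0 (0,1):0^1=1 -> mex({0, 1, 2}) = 3
G(4): splits (0,3):0^3=3 (1,2):1^2=3 (0,2):0^2=2 (1,1):1^1=0 -> mex({0, 2, 3}) = 1
G(5): splits (0,4):0^1=1 (1,3):1^3=2 (2,2):2^2=0 (0,3):0^3=3 (1,2):1^2=3 -> mex({0, 1, 2, 3}) = 4
G(6) = mex({0, 1, 2, 4}) = 3
G(7) = mex({0, 1, 3, 4, 5}) = 2
G(8) = mex({0, 2, 3, 5, 6}) = 1
G(9) = mex({0, 1, 2, 3, 6, 7}) = 4
G(10) = mex({0, 1, 3, 4, 5, 7}) = 2
G(11) = mex({0, 1, 2, 3, 4, 5}) = 6
G(12) = mex({0, 1, 2, 3, 5, 6, 7}) = 4
G(13) = mex({0, 2, 3, 4, 6, 7}) = 1
G(14) = mex({0, 1, 4, 5, 6, 7}) = 2
G(15) = mex({0, 1, 2, 3, 4, 5, 6}) = 7
G(16) = mex({0, 2, 3, 5, 6, 7}) = 1
G(17) = mex({0, 1, 2, 3, 5, 6, 7}) = 4
G(18) = mex({0, 1, 2, 4, 5, 6}) = 3
G(19) = mex({0, 1, 3, 4, 5, 7}) = 2
G(20) = mex({0, 2, 3, 4, 5, 6, 7}) = 1
G(21) = mex({0, 1, 2, 3, 5, 6, 7}) = 4
G(22) = mex({0, 1, 2, 3, 4, 5, 7}) = 6
G(23) = mex({0, 1, 2, 3, 4, 5, 6}) = 7
G(24) = mex({0, 1, 2, 3, 5, 6, 7}) = 4
G(25) = mex({0, 2, 3, 4, 6, 7}) = 1
G(26) = mex({0, 1, 3, 4, 5, 6, 7}) = 2
G(27) = mex({0, 1, 2, 3, 4, 5, 6, 7}) = 8
G(28) = mex({0, 1, 2, 3, 4, 6, 7, 8}) = 5
G(29) = mex({0, 1, 2, 3, 5, 6, 7, 8, 9}) = 4
G(30) = mex({0, 1, 2, 3, 4, 5, 6, 9, 10}) = 7
G(31) = mex({0, 1, 3, 4, 5, 7, 10, 11}) = 2
G(32) = mex({0, 2, 3, 4, 5, 6, 7, 9, 11}) = 1
G(33) = mex({0, 1, 2, 3, 4, 5, 6, 7, 9, 12}) = 8
G(34) = mex({0, 1, 2, 3, 4, 5, 7, 8, 11, 12}) = 6
G(35) = mex({0, 1, 2, 3, 4, 5, 6, 8, 9, 10, 11}) = 7
G(36) = mex({0, 1, 2, 3, 5, 6, 7, 9, 10}) = 4
G(37) = mex({0, 2, 3, 4, 6, 7, 9, 10, 11, 12}) = 1
G(38) = mex({0, 1, 3, 4, 5, 6, 7, 9, 10, 11, 12}) = 2
G(39) = mex({0, 1, 2, 4, 5, 6, 7, 9, 10, 12, 14}) = 3
G(40) = mex({0, 2, 3, 4, 6, 7, 11, 12, 14}) = 1
G(41) = mex({0, 1, 2, 3, 5, 6, 7, 9, 10, 11, 12}) = 4
G(42) = mex({0, 1, 2, 3, 4, 5, 6, 9, 10}) = 7
Therefore G(42) = 7.

7


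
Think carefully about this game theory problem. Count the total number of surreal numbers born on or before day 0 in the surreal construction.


Day 0: {|} = 0 is born. Count = 1.
Day n: the number of surreal numbers born by day n is 2^(n+1) - 1.
By day 0: 2^1 - 1 = 1
By day 0: 1 surreal numbers.

1


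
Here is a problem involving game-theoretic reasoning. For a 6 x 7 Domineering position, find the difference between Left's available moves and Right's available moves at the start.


Board is 6 x 7 (rows x cols).
Left (vertical) placements: (rows-1) * cols = 5 * 7 = 35
Right (horizontal) placements: rows * (cols-1) = 6 * 6 = 36
Advantage = Left - Right = 35 - 36 = -1

-1


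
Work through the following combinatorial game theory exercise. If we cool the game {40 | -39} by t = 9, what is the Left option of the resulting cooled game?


Original game: {40 | -39} (a switch {a | b} with a > b).
Cooling by t (for t below the temperature (a - b)/2 = 79/2) taxes each move by t: {a | b} cooled by t is {a - t | b + t}.
Cooling amount: t = 9
Cooled Left option: 40 - 9 = 31
Cooled Right option: -39 + 9 = -30
Cooled game: {31 | -30}
Left option = 31

31


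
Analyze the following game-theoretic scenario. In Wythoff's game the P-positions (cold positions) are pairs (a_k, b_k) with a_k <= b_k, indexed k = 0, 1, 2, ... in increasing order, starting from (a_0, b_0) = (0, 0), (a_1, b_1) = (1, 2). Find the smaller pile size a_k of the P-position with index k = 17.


By Wythoff's theorem, a_k = floor(k * phi) and b_k = floor(k * phi^2) = a_k + k, where phi = (1 + sqrt(5))/2 is the golden ratio.
phi = (1 + sqrt(5))/2 = 1.618034
k = 17
k * phi = 17 * 1.618034 = 27.506578
a_17 = floor(k * phi) = 27

27


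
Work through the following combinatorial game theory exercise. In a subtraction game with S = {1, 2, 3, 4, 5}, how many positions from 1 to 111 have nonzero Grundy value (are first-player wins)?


Subtraction set S = {1, 2, 3, 4, 5}, so G(n) = n mod 6.
G(n) = 0 when n is a multiple of 6.
Multiples of 6 in [1, 111]: 18
N-positions (nonzero Grundy) = 111 - 18 = 93

93


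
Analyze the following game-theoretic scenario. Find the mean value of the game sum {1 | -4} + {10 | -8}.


G1 = {1 | -4}, G2 = {10 | -8}
Each is a switch {a | b} with numbers a > b; its mean value is (a + b)/2, and mean value is additive over game sums: m(G1 + G2) = m(G1) + m(G2).
Mean of G1 = (1 + (-4))/2 = -3/2 = -3/2
Mean of G2 = (10 + (-8))/2 = 2/2 = 1
Mean of G1 + G2 = -3/2 + 1 = -1/2

-1/2


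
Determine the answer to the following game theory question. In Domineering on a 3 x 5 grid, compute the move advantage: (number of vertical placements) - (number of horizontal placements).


Board is 3 x 5 (rows x cols).
Left (vertical) placements: (rows-1) * cols = 2 * 5 = 10
Right (horizontal) placements: rows * (cols-1) = 3 * 4 = 12
Advantage = Left - Right = 10 - 12 = -2

-2


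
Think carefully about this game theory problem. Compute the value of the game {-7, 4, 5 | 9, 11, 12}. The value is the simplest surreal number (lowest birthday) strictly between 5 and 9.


Left options: {-7, 4, 5}, max = 5
Right options: {9, 11, 12}, min = 9
All options are numbers and max(Left) < min(Right), so by the simplicity theorem the value is the simplest (earliest-born) number strictly between 5 and 9.
Integers 6 through 8 all lie strictly between 5 and 9.
Among integers, the simplest (lowest birthday = smallest |n|; 0 is born on day 0, +-n on day n) is 6.
No non-integer in the interval can be simpler: if x is a non-integer in the interval, then floor(x) or ceil(x) also lies in the interval (the interval contains an integer), and both are proper prefixes of x's sign expansion, i.e. born earlier. So the game value is 6.
Game value = 6

6


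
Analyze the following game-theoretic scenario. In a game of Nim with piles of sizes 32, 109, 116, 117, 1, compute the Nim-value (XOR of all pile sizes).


We need the XOR (exclusive or) of all pile sizes.
After XOR-ing pile 1 (size 32): 0 XOR 32 = 32
After XOR-ing pile 2 (size 109): 32 XOR 109 = 77
After XOR-ing pile 3 (size 116): 77 XOR 116 = 57
After XOR-ing pile 4 (size 117): 57 XOR 117 = 76
After XOR-ing pile 5 (size 1): 76 XOR 1 = 77
The Nim-value of this position is 77.

77


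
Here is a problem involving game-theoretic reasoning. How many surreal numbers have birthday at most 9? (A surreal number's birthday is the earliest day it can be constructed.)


Day 0: {|} = 0 is born. Count = 1.
Day n: the number of surreal numbers born by day n is 2^(n+1) - 1.
By day 0: 2^1 - 1 = 1
By day 1: 2^2 - 1 = 3
By day 2: 2^3 - 1 = 7
By day 3: 2^4 - 1 = 15
By day 4: 2^5 - 1 = 31
By day 5: 2^6 - 1 = 63
By day 6: 2^7 - 1 = 127
By day 7: 2^8 - 1 = 255
By day 8: 2^9 - 1 = 511
By day 9: 2^10 - 1 = 1023
By day 9: 1023 surreal numbers.

1023


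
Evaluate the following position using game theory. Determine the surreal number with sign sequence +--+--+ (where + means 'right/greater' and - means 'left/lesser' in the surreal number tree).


Sign expansion: +--+--+
Rule: track bounds (lo, hi), initially (-inf, +inf). On '+', the current value becomes lo and we move to the simplest number in (value, hi): value + 1 if hi = +inf, otherwise the midpoint (value + hi)/2. On '-', the current value becomes hi and we move to value - 1 if lo = -inf, otherwise the midpoint (lo + value)/2.
Start at 0.
Step 1: sign = +, move right. Bounds: (0, +inf). Value = 1
Step 2: sign = -, move left. Bounds: (0, 1). Value = 1/2
Step 3: sign = -, move left. Bounds: (0, 1/2). Value = 1/4
Step 4: sign = +, move right. Bounds: (1/4, 1/2). Value = 3/8
Step 5: sign = -, move left. Bounds: (1/4, 3/8). Value = 5/16
Step 6: sign = -, move left. Bounds: (1/4, 5/16). Value = 9/32
Step 7: sign = +, move right. Bounds: (9/32, 5/16). Value = 19/64
The surreal number with sign expansion +--+--+ is 19/64.

19/64


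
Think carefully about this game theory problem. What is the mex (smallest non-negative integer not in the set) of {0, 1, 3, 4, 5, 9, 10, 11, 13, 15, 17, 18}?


Set = {0, 1, 3, 4, 5, 9, 10, 11, 13, 15, 17, 18}
0 is in the set.
1 is in the set.
2 is NOT in the set. This is the mex.
mex = 2

2


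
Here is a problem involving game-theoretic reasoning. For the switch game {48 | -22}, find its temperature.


The game is {48 | -22}, a switch {a | b} with numbers a > b.
Cooling {a | b} by t gives {a - t | b + t}, which stops being hot when a - t = b + t, i.e. at t = (a - b)/2. So the temperature of a switch is (a - b)/2.
Temperature = (Left option - Right option) / 2
= (48 - (-22)) / 2
= 70 / 2
= 35

35


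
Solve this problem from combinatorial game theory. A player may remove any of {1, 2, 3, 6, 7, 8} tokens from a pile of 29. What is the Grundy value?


The subtraction set is S = {1, 2, 3, 6, 7, 8}.
G(k) = mex{ G(k - s) : s in S, s <= k }. We compute iteratively: G(0) = 0.
G(1) = mex({0}) = 1
G(2) = mex({0, 1}) = 2
G(3) = mex({0, 1, 2}) = 3
G(4) = mex({1, 2, 3}) = 0
G(5) = mex({0, 2, 3}) = 1
G(6) = mex({0, 1, 3}) = 2
G(7) = mex({0, 1, 2}) = 3
G(8) = mex({0, 1, 2, 3}) = 4
G(9) = mex({1, 2, 3, 4}) = 0
G(10) = mex({0, 2, 3, 4}) = 1
G(11) = mex({0, 1, 3, 4}) = 2
G(12) = mex({0, 1, 2}) = 3
G(13) = mex({1, 2, 3}) = 0
G(14) = mex({0, 2, 3, 4}) = 1
G(15) = mex({0, 1, 3, 4}) = 2
G(16) = mex({0, 1, 2, 4}) = 3
Observe that G(9)..G(16) = 0, 1, 2, 3, 0, 1, 2, 3 repeats G(0)..G(7) = 0, 1, 2, 3, 0, 1, 2, 3.
For k >= max(S) = 8, G(k) is determined by the previous 8 values G(k-8)..G(k-1); a window of 8 consecutive values has recurred shifted by 9, so by induction G(k + 9) = G(k) for all k >= 0: the sequence is periodic from the start with period 9.
One period: G(0..8) = 0, 1, 2, 3, 0, 1, 2, 3, 4.
29 mod 9 = 2, so G(29) = G(2) = 2.

2


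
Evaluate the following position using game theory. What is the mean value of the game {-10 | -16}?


Game = {-10 | -16}, a switch {a | b} with numbers a > b.
Its thermograph has left wall a - t and right wall b + t, which meet at t = (a - b)/2, where both equal (a + b)/2. So the mast (mean value) is at (a + b)/2.
Mean = (-10 + (-16))/2 = -26/2 = -13

-13


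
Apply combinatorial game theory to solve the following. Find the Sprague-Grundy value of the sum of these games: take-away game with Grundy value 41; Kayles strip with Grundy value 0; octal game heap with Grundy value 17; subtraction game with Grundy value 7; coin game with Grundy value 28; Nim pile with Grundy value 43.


By the Sprague-Grundy theorem, the Grundy value of a sum of games is the XOR of individual Grundy values.
take-away game: Grundy value = 41. Running XOR: 0 XOR 41 = 41
Kayles strip: Grundy value = 0. Running XOR: 41 XOR 0 = 41
octal game heap: Grundy value = 17. Running XOR: 41 XOR 17 = 56
subtraction game: Grundy value = 7. Running XOR: 56 XOR 7 = 63
coin game: Grundy value = 28. Running XOR: 63 XOR 28 = 35
Nim pile: Grundy value = 43. Running XOR: 35 XOR 43 = 8
The combined Grundy value is 8.

8


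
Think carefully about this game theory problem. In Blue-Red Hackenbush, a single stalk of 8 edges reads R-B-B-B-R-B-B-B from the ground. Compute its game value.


Edges (from ground): R-B-B-B-R-B-B-B
By Berlekamp's sign-expansion rule, a Blue-Red Hackenbush stalk has the value of the surreal number whose sign sequence is the edge sequence with B -> + and R -> -.
Sign sequence: -+++-+++
Trace the sign expansion in the surreal number tree, starting from 0:
Edge 1: R (sign -) -> bounds (-inf, 0), value = -1
Edge 2: B (sign +) -> bounds (-1, 0), value = -1/2
Edge 3: B (sign +) -> bounds (-1/2, 0), value = -1/4
Edge 4: B (sign +) -> bounds (-1/4, 0), value = -1/8
Edge 5: R (sign -) -> bounds (-1/4, -1/8), value = -3/16
Edge 6: B (sign +) -> bounds (-3/16, -1/8), value = -5/32
Edge 7: B (sign +) -> bounds (-5/32, -1/8), value = -9/64
Edge 8: B (sign +) -> bounds (-9/64, -1/8), value = -17/128
Game value = -17/128

-17/128


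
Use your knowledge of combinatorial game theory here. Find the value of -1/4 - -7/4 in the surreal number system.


x = -1/4, y = -7/4
Converting to common denominator: 4
x = -1/4, y = -7/4
x - y = -1/4 - -7/4 = 3/2

3/2


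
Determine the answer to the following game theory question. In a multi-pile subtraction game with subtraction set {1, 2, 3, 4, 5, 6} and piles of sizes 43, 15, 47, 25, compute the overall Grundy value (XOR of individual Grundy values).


Subtraction set: {1, 2, 3, 4, 5, 6}
For this subtraction set, G(n) = n mod 7 (period = max + 1 = 7).
Pile 1 (size 43): G(43) = 43 mod 7 = 1
Pile 2 (size 15): G(15) = 15 mod 7 = 1
Pile 3 (size 47): G(47) = 47 mod 7 = 5
Pile 4 (size 25): G(25) = 25 mod 7 = 4
Total Grundy value = XOR of all: 1 XOR 1 XOR 5 XOR 4 = 1

1


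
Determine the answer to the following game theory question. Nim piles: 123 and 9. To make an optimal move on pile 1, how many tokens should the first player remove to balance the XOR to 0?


Piles: 123 and 9
Current XOR: 123 XOR 9 = 114 (non-zero, so this is an N-position).
To make the XOR zero, we need to find a move that balances the piles.
For pile 1 (size 123): target = 123 XOR 114 = 9
We reduce pile 1 from 123 to 9.
Tokens removed: 123 - 9 = 114
Verification: 9 XOR 9 = 0

114


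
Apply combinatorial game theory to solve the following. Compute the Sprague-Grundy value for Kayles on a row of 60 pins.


Kayles: a move removes 1 or 2 adjacent pins from a contiguous row.
Removing pins from a row of k leaves two independent rows (a, b) with a + b = k - 1 (one pin) or a + b = k - 2 (two pins); an end removal gives a = 0.
By Sprague-Grundy, G(k) = mex{ G(a) XOR G(b) } over all these splits. G(0) = 0.
G(1): splits (0,0):0^0=0 -> mex({0}) = 1
G(2): splits (0,1):0^1=1 (0,0):0^0=0 -> mex({0, 1}) = 2
G(3): splits (0,2):0^2=2 (1,1):1^1=0 (0,1):0^1=1 -> mex({0, 1, 2}) = 3
G(4): splits (0,3):0^3=3 (1,2):1^2=3 (0,2):0^2=2 (1,1):1^1=0 -> mex({0, 2, 3}) = 1
G(5): splits (0,4):0^1=1 (1,3):1^3=2 (2,2):2^2=0 (0,3):0^3=3 (1,2):1^2=3 -> mex({0, 1, 2, 3}) = 4
G(6) = mex({0, 1, 2, 4}) = 3
G(7) = mex({0, 1, 3, 4, 5}) = 2
G(8) = mex({0, 2, 3, 5, 6}) = 1
G(9) = mex({0, 1, 2, 3, 6, 7}) = 4
G(10) = mex({0, 1, 3, 4, 5, 7}) = 2
G(11) = mex({0, 1, 2, 3, 4, 5}) = 6
G(12) = mex({0, 1, 2, 3, 5, 6, 7}) = 4
G(13) = mex({0, 2, 3, 4, 6, 7}) = 1
G(14) = mex({0, 1, 4, 5, 6, 7}) = 2
G(15) = mex({0, 1, 2, 3, 4, 5, 6}) = 7
G(16) = mex({0, 2, 3, 5, 6, 7}) = 1
G(17) = mex({0, 1, 2, 3, 5, 6, 7}) = 4
G(18) = mex({0, 1, 2, 4, 5, 6}) = 3
G(19) = mex({0, 1, 3, 4, 5, 7}) = 2
G(20) = mex({0, 2, 3, 4, 5, 6, 7}) = 1
G(21) = mex({0, 1, 2, 3, 5, 6, 7}) = 4
G(22) = mex({0, 1, 2, 3, 4, 5, 7}) = 6
G(23) = mex({0, 1, 2, 3, 4, 5, 6}) = 7
G(24) = mex({0, 1, 2, 3, 5, 6, 7}) = 4
G(25) = mex({0, 2, 3, 4, 6, 7}) = 1
G(26) = mex({0, 1, 3, 4, 5, 6, 7}) = 2
G(27) = mex({0, 1, 2, 3, 4, 5, 6, 7}) = 8
G(28) = mex({0, 1, 2, 3, 4, 6, 7, 8}) = 5
G(29) = mex({0, 1, 2, 3, 5, 6, 7, 8, 9}) = 4
G(30) = mex({0, 1, 2, 3, 4, 5, 6, 9, 10}) = 7
G(31) = mex({0, 1, 3, 4, 5, 7, 10, 11}) = 2
G(32) = mex({0, 2, 3, 4, 5, 6, 7, 9, 11}) = 1
G(33) = mex({0, 1, 2, 3, 4, 5, 6, 7, 9, 12}) = 8
G(34) = mex({0, 1, 2, 3, 4, 5, 7, 8, 11, 12}) = 6
G(35) = mex({0, 1, 2, 3, 4, 5, 6, 8, 9, 10, 11}) = 7
G(36) = mex({0, 1, 2, 3, 5, 6, 7, 9, 10}) = 4
G(37) = mex({0, 2, 3, 4, 6, 7, 9, 10, 11, 12}) = 1
G(38) = mex({0, 1, 3, 4, 5, 6, 7, 9, 10, 11, 12}) = 2
G(39) = mex({0, 1, 2, 4, 5, 6, 7, 9, 10, 12, 14}) = 3
G(40) = mex({0, 2, 3, 4, 6, 7, 11, 12, 14}) = 1
G(41) = mex({0, 1, 2, 3, 5, 6, 7, 9, 10, 11, 12}) = 4
G(42) = mex({0, 1, 2, 3, 4, 5, 6, 9, 10}) = 7
G(43) = mex({0, 1, 3, 4, 5, 7, 9, 10, 12, 15}) = 2
G(44) = mex({0, 2, 3, 4, 5, 6, 7, 9, 10, 12, 15}) = 1
G(45) = mex({0, 1, 2, 3, 4, 5, 6, 7, 9, 10, 12, 14}) = 8
G(46) = mex({0, 1, 3, 4, 5, 7, 8, 11, 12, 14}) = 2
G(47) = mex({0, 1, 2, 3, 4, 5, 6, 8, 9, 10, 11, 12}) = 7
G(48) = mex({0, 1, 2, 3, 5, 6, 7, 9, 10}) = 4
G(49) = mex({0, 2, 3, 4, 6, 7, 9, 10, 11, 12, 15}) = 1
G(50) = mex({0, 1, 4, 5, 6, 7, 9, 11, 12, 14, 15}) = 2
G(51) = mex({0, 1, 2, 3, 4, 5, 6, 7, 9, 12, 14, 15}) = 8
G(52) = mex({0, 2, 3, 4, 5, 6, 7, 8, 11, 12, 15}) = 1
G(53) = mex({0, 1, 2, 3, 5, 6, 7, 8, 9, 10, 11, 12}) = 4
G(54) = mex({0, 1, 2, 3, 4, 5, 6, 9, 10}) = 7
G(55) = mex({0, 1, 3, 4, 5, 7, 9, 10, 11, 12}) = 2
G(56) = mex({0, 2, 3, 4, 5, 6, 7, 9, 10, 11, 12, 13, 14}) = 1
G(57) = mex({0, 1, 2, 3, 5, 6, 7, 9, 10, 12, 13, 14, 15}) = 4
G(58) = mex({0, 1, 3, 4, 5, 7, 11, 12, 14, 15}) = 2
G(59) = mex({0, 1, 2, 3, 4, 5, 6, 9, 10, 11, 12, 15}) = 7
G(60) = mex({0, 1, 2, 3, 5, 6, 7, 9, 10}) = 4
Therefore G(60) = 4.

4


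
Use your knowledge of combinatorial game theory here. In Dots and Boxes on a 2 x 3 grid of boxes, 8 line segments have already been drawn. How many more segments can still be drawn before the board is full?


Grid: 2 x 3 boxes, i.e. 3 rows and 4 columns of dots.
Horizontal edges: (rows + 1) * cols = 3 * 3 = 9
Vertical edges: rows * (cols + 1) = 2 * 4 = 8
Total edges: 9 + 8 = 17
Edges drawn: 8
Remaining: 17 - 8 = 9

9


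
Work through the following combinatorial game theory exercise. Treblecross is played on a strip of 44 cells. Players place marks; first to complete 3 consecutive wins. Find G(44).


Treblecross: place X on empty cells; 3-in-a-row wins.
Playing within two cells of an existing X lets the opponent win at once, so sensible play treats the cells i-2..i+2 around each X as dead. The player left with no safe cell loses, so this is a normal-play take-away game on strips of safe cells.
Placing X at cell i (0-indexed) of a strip of k safe cells leaves independent strips of sizes max(0, i-2) and max(0, k-i-3). Hence G(k) = mex{ G(max(0,i-2)) XOR G(max(0,k-i-3)) : 0 <= i < k }, with G(0) = 0.
G(1): splits (0,0):0^0=0 -> mex({0}) = 1
G(2): splits (0,0):0^0=0 -> mex({0}) = 1
G(3): splits (0,0):0^0=0 -> mex({0}) = 1
G(4): splits (0,1):0^1=1 (0,0):0^0=0 -> mex({0, 1}) = 2
G(5): splits (0,2):0^1=1 (0,1):0^1=1 (0,0):0^0=0 -> mex({0, 1}) = 2
G(6) = mex({1}) = 0
G(7) = mex({0, 1, 2}) = 3
G(8) = mex({0, 1, 2}) = 3
G(9) = mex({0, 2}) = 1
G(10) = mex({0, 2, 3}) = 1
G(11) = mex({0, 3}) = 1
G(12) = mex({1, 3}) = 0
G(13) = mex({0, 1, 2, 3}) = 4
G(14) = mex({0, 1, 2}) = 3
G(15) = mex({0, 1, 2}) = 3
G(16) = mex({0, 1, 2, 4}) = 3
G(17) = mex({0, 1, 3, 4}) = 2
G(18) = mex({0, 1, 3, 4}) = 2
G(19) = mex({0, 1, 3, 5}) = 2
G(20) = mex({0, 1, 2, 3, 5}) = 4
G(21) = mex({0, 1, 2, 3, 5}) = 4
G(22) = mex({1, 2, 6}) = 0
G(23) = mex({0, 1, 2, 3, 4, 6}) = 5
G(24) = mex({0, 1, 2, 3, 4}) = 5
G(25) = mex({0, 1, 3, 4, 7}) = 2
G(26) = mex({0, 1, 3, 4, 5, 7}) = 2
G(27) = mex({0, 1, 3, 5}) = 2
G(28) = mex({0, 1, 2, 5}) = 3
G(29) = mex({0, 1, 2, 4, 5, 6}) = 3
G(30) = mex({1, 2, 4, 6}) = 0
G(31) = mex({0, 1, 2, 3, 4, 6}) = 5
G(32) = mex({1, 2, 3, 4, 7}) = 0
G(33) = mex({0, 3, 7}) = 1
G(34) = mex({0, 2, 3, 5, 7}) = 1
G(35) = mex({0, 2, 3, 5, 6}) = 1
G(36) = mex({0, 1, 2, 5, 6}) = 3
G(37) = mex({0, 1, 2, 4, 5, 6}) = 3
G(38) = mex({0, 1, 2, 4}) = 3
G(39) = mex({0, 1, 2, 3, 4, 7}) = 5
G(40) = mex({0, 1, 2, 3, 4, 5, 7}) = 6
G(41) = mex({0, 1, 2, 3, 5, 7}) = 4
G(42) = mex({0, 1, 2, 3, 5, 6, 7}) = 4
G(43) = mex({0, 2, 3, 5, 6}) = 1
G(44) = mex({1, 2, 3, 4, 5, 6}) = 0
Therefore G(44) = 0.

0


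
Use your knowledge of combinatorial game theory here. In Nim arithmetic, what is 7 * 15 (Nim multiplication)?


Nim multiplication is bilinear over XOR: (u XOR v) * w = (u*w) XOR (v*w).
So we split each operand into its bit components and XOR the pairwise Nim products.
7 = 1 + 2 + 4 (as XOR of powers of 2).
15 = 1 + 2 + 4 + 8 (as XOR of powers of 2).
Using the standard Nim-product table on single bits:
  2*2 = 3,   2*4 = 8,   2*8 = 12,
  4*4 = 6,   4*8 = 11,  8*8 = 13,
and  1*x = x (identity), k*l = l*k (commutative).
Pairwise Nim products:
  1 * 1 = 1
  1 * 2 = 2
  1 * 4 = 4
  1 * 8 = 8
  2 * 1 = 2
  2 * 2 = 3
  2 * 4 = 8
  2 * 8 = 12
  4 * 1 = 4
  4 * 2 = 8
  4 * 4 = 6
  4 * 8 = 11
XOR them: 1 XOR 2 XOR 4 XOR 8 XOR 2 XOR 3 XOR 8 XOR 12 XOR 4 XOR 8 XOR 6 XOR 11 = 11.
Result: 7 * 15 = 11 (in Nim).

11


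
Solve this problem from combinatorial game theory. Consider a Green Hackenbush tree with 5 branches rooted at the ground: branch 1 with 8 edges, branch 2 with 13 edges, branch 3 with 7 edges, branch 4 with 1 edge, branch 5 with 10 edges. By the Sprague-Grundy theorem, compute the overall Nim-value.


The tree has 5 branches from the ground vertex.
In Green Hackenbush, the Nim-value of a simple path of length k is k.
Branch 1: length 8, Nim-value = 8
Branch 2: length 13, Nim-value = 13
Branch 3: length 7, Nim-value = 7
Branch 4: length 1, Nim-value = 1
Branch 5: length 10, Nim-value = 10
Total Nim-value = XOR of all branch values:
0 XOR 8 = 8
8 XOR 13 = 5
5 XOR 7 = 2
2 XOR 1 = 3
3 XOR 10 = 9
Nim-value of the tree = 9

9


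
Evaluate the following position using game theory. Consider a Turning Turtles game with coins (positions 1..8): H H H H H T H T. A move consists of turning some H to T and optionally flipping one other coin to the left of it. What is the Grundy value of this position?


Coins: H H H H H T H T
Key fact: a single head at position k behaves exactly like a Nim heap of size k (turning it to T and optionally flipping a coin at j < k corresponds to moving the heap from k to j, or to 0), and heads combine as a disjunctive sum (two heads at the same place would cancel, matching j XOR j = 0). So the Nim-value is the XOR of the 1-indexed positions of the heads.
Face-up positions (1-indexed): [1, 2, 3, 4, 5, 7]
XOR 0 with 1: 0 XOR 1 = 1
XOR 1 with 2: 1 XOR 2 = 3
XOR 3 with 3: 3 XOR 3 = 0
XOR 0 with 4: 0 XOR 4 = 4
XOR 4 with 5: 4 XOR 5 = 1
XOR 1 with 7: 1 XOR 7 = 6
Nim-value = 6

6


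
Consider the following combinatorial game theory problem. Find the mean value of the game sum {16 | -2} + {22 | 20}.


G1 = {16 | -2}, G2 = {22 | 20}
Each is a switch {a | b} with numbers a > b; its mean value is (a + b)/2, and mean value is additive over game sums: m(G1 + G2) = m(G1) + m(G2).
Mean of G1 = (16 + (-2))/2 = 14/2 = 7
Mean of G2 = (22 + (20))/2 = 42/2 = 21
Mean of G1 + G2 = 7 + 21 = 28

28


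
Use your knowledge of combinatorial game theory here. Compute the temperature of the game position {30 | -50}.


The game is {30 | -50}, a switch {a | b} with numbers a > b.
Cooling {a | b} by t gives {a - t | b + t}, which stops being hot when a - t = b + t, i.e. at t = (a - b)/2. So the temperature of a switch is (a - b)/2.
Temperature = (Left option - Right option) / 2
= (30 - (-50)) / 2
= 80 / 2
= 40

40


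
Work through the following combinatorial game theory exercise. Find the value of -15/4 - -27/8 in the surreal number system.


x = -15/4, y = -27/8
Converting to common denominator: 8
x = -30/8, y = -27/8
x - y = -15/4 - -27/8 = -3/8

-3/8


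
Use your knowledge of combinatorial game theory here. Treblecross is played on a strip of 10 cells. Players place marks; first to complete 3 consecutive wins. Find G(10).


Treblecross: place X on empty cells; 3-in-a-row wins.
Playing within two cells of an existing X lets the opponent win at once, so sensible play treats the cells i-2..i+2 around each X as dead. The player left with no safe cell loses, so this is a normal-play take-away game on strips of safe cells.
Placing X at cell i (0-indexed) of a strip of k safe cells leaves independent strips of sizes max(0, i-2) and max(0, k-i-3). Hence G(k) = mex{ G(max(0,i-2)) XOR G(max(0,k-i-3)) : 0 <= i < k }, with G(0) = 0.
G(1): splits (0,0):0^0=0 -> mex({0}) = 1
G(2): splits (0,0):0^0=0 -> mex({0}) = 1
G(3): splits (0,0):0^0=0 -> mex({0}) = 1
G(4): splits (0,1):0^1=1 (0,0):0^0=0 -> mex({0, 1}) = 2
G(5): splits (0,2):0^1=1 (0,1):0^1=1 (0,0):0^0=0 -> mex({0, 1}) = 2
G(6) = mex({1}) = 0
G(7) = mex({0, 1, 2}) = 3
G(8) = mex({0, 1, 2}) = 3
G(9) = mex({0, 2}) = 1
G(10) = mex({0, 2, 3}) = 1
Therefore G(10) = 1.

1


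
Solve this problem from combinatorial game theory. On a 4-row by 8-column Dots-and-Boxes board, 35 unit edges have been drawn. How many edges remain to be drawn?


Grid: 4 x 8 boxes, i.e. 5 rows and 9 columns of dots.
Horizontal edges: (rows + 1) * cols = 5 * 8 = 40
Vertical edges: rows * (cols + 1) = 4 * 9 = 36
Total edges: 40 + 36 = 76
Edges drawn: 35
Remaining: 76 - 35 = 41

41


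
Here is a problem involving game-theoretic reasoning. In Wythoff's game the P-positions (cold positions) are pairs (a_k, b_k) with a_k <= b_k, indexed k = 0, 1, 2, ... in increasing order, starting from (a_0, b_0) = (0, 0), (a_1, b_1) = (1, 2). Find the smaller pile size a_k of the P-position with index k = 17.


By Wythoff's theorem, a_k = floor(k * phi) and b_k = floor(k * phi^2) = a_k + k, where phi = (1 + sqrt(5))/2 is the golden ratio.
phi = (1 + sqrt(5))/2 = 1.618034
k = 17
k * phi = 17 * 1.618034 = 27.506578
a_17 = floor(k * phi) = 27

27


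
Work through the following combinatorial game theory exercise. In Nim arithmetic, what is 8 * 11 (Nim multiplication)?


Nim multiplication is bilinear over XOR: (u XOR v) * w = (u*w) XOR (v*w).
So we split each operand into its bit components and XOR the pairwise Nim products.
8 = 8 (as XOR of powers of 2).
11 = 1 + 2 + 8 (as XOR of powers of 2).
Using the standard Nim-product table on single bits:
  2*2 = 3,   2*4 = 8,   2*8 = 12,
  4*4 = 6,   4*8 = 11,  8*8 = 13,
and  1*x = x (identity), k*l = l*k (commutative).
Pairwise Nim products:
  8 * 1 = 8
  8 * 2 = 12
  8 * 8 = 13
XOR them: 8 XOR 12 XOR 13 = 9.
Result: 8 * 11 = 9 (in Nim).

9


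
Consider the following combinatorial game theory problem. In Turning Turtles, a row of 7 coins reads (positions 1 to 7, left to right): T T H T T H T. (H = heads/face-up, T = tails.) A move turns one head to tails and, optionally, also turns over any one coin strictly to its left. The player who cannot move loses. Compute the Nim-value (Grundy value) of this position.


Coins: T T H T T H T
Key fact: a single head at position k behaves exactly like a Nim heap of size k (turning it to T and optionally flipping a coin at j < k corresponds to moving the heap from k to j, or to 0), and heads combine as a disjunctive sum (two heads at the same place would cancel, matching j XOR j = 0). So the Nim-value is the XOR of the 1-indexed positions of the heads.
Face-up positions (1-indexed): [3, 6]
XOR 0 with 3: 0 XOR 3 = 3
XOR 3 with 6: 3 XOR 6 = 5
Nim-value = 5

5


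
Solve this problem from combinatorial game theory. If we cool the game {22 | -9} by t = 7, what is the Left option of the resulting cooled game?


Original game: {22 | -9} (a switch {a | b} with a > b).
Cooling by t (for t below the temperature (a - b)/2 = 31/2) taxes each move by t: {a | b} cooled by t is {a - t | b + t}.
Cooling amount: t = 7
Cooled Left option: 22 - 7 = 15
Cooled Right option: -9 + 7 = -2
Cooled game: {15 | -2}
Left option = 15

15


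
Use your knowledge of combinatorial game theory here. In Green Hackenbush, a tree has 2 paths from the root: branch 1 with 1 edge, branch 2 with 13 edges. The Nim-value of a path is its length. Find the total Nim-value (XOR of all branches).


The tree has 2 branches from the ground vertex.
In Green Hackenbush, the Nim-value of a simple path of length k is k.
Branch 1: length 1, Nim-value = 1
Branch 2: length 13, Nim-value = 13
Total Nim-value = XOR of all branch values:
0 XOR 1 = 1
1 XOR 13 = 12
Nim-value of the tree = 12

12


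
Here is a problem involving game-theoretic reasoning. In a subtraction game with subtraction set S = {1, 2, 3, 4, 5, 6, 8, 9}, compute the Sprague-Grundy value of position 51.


The subtraction set is S = {1, 2, 3, 4, 5, 6, 8, 9}.
G(k) = mex{ G(k - s) : s in S, s <= k }. We compute iteratively: G(0) = 0.
G(1) = mex({0}) = 1
G(2) = mex({0, 1}) = 2
G(3) = mex({0, 1, 2}) = 3
G(4) = mex({0, 1, 2, 3}) = 4
G(5) = mex({0, 1, 2, 3, 4}) = 5
G(6) = mex({0, 1, 2, 3, 4, 5}) = 6
G(7) = mex({1, 2, 3, 4, 5, 6}) = 0
G(8) = mex({0, 2, 3, 4, 5, 6}) = 1
G(9) = mex({0, 1, 3, 4, 5, 6}) = 2
G(10) = mex({0, 1, 2, 4, 5, 6}) = 3
G(11) = mex({0, 1, 2, 3, 5, 6}) = 4
G(12) = mex({0, 1, 2, 3, 4, 6}) = 5
G(13) = mex({0, 1, 2, 3, 4, 5}) = 6
G(14) = mex({1, 2, 3, 4, 5, 6}) = 0
G(15) = mex({0, 2, 3, 4, 5, 6}) = 1
Observe that G(7)..G(15) = 0, 1, 2, 3, 4, 5, 6, 0, 1 repeats G(0)..G(8) = 0, 1, 2, 3, 4, 5, 6, 0, 1.
For k >= max(S) = 9, G(k) is determined by the previous 9 values G(k-9)..G(k-1); a window of 9 consecutive values has recurred shifted by 7, so by induction G(k + 7) = G(k) for all k >= 0: the sequence is periodic from the start with period 7.
One period: G(0..6) = 0, 1, 2, 3, 4, 5, 6.
51 mod 7 = 2, so G(51) = G(2) = 2.

2


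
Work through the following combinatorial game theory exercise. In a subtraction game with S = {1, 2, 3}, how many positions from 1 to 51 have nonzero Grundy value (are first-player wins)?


Subtraction set S = {1, 2, 3}, so G(n) = n mod 4.
G(n) = 0 when n is a multiple of 4.
Multiples of 4 in [1, 51]: 12
N-positions (nonzero Grundy) = 51 - 12 = 39

39


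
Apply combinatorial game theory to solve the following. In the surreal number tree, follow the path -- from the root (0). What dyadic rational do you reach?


Sign expansion: --
Rule: track bounds (lo, hi), initially (-inf, +inf). On '+', the current value becomes lo and we move to the simplest number in (value, hi): value + 1 if hi = +inf, otherwise the midpoint (value + hi)/2. On '-', the current value becomes hi and we move to value - 1 if lo = -inf, otherwise the midpoint (lo + value)/2.
Start at 0.
Step 1: sign = -, move left. Bounds: (-inf, 0). Value = -1
Step 2: sign = -, move left. Bounds: (-inf, -1). Value = -2
The surreal number with sign expansion -- is -2.

-2


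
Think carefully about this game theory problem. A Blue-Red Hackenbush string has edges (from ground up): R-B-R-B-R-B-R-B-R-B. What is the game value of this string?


Edges (from ground): R-B-R-B-R-B-R-B-R-B
By Berlekamp's sign-expansion rule, a Blue-Red Hackenbush stalk has the value of the surreal number whose sign sequence is the edge sequence with B -> + and R -> -.
Sign sequence: -+-+-+-+-+
Trace the sign expansion in the surreal number tree, starting from 0:
Edge 1: R (sign -) -> bounds (-inf, 0), value = -1
Edge 2: B (sign +) -> bounds (-1, 0), value = -1/2
Edge 3: R (sign -) -> bounds (-1, -1/2), value = -3/4
Edge 4: B (sign +) -> bounds (-3/4, -1/2), value = -5/8
Edge 5: R (sign -) -> bounds (-3/4, -5/8), value = -11/16
Edge 6: B (sign +) -> bounds (-11/16, -5/8), value = -21/32
Edge 7: R (sign -) -> bounds (-11/16, -21/32), value = -43/64
Edge 8: B (sign +) -> bounds (-43/64, -21/32), value = -85/128
Edge 9: R (sign -) -> bounds (-43/64, -85/128), value = -171/256
Edge 10: B (sign +) -> bounds (-171/256, -85/128), value = -341/512
Game value = -341/512

-341/512


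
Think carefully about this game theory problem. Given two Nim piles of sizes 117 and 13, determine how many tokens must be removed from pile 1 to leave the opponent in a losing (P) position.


Piles: 117 and 13
Current XOR: 117 XOR 13 = 120 (non-zero, so this is an N-position).
To make the XOR zero, we need to find a move that balances the piles.
For pile 1 (size 117): target = 117 XOR 120 = 13
We reduce pile 1 from 117 to 13.
Tokens removed: 117 - 13 = 104
Verification: 13 XOR 13 = 0

104
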